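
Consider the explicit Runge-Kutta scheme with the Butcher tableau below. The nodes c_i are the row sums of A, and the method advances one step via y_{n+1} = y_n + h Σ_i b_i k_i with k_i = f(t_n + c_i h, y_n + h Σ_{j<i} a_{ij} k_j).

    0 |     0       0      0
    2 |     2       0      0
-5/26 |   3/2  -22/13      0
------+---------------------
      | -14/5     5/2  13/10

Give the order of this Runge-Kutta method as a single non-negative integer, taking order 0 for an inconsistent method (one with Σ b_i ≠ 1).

1

b = (-14/5, 5/2, 13/10)
c = (0, 2, -5/26)
Ac = (0, 0, -44/13)
Σ b_i: (-14/5)·1 + 5/2·1 + 13/10·1 = 1 ✓
b·c: 5/2·2 + 13/10·(-5/26) = 19/4 ≠ 1/2 ⇒ order 1.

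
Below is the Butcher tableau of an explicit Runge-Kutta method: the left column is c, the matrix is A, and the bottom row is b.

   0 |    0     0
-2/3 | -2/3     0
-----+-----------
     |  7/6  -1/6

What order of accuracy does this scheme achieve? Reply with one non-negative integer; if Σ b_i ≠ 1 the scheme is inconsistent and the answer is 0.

1

b = (7/6, -1/6)
c = (0, -2/3)
Σ b_i: 7/6·1 + (-1/6)·1 = 1 ✓
b·c: (-1/6)·(-2/3) = 1/9 ≠ 1/2 ⇒ order 1.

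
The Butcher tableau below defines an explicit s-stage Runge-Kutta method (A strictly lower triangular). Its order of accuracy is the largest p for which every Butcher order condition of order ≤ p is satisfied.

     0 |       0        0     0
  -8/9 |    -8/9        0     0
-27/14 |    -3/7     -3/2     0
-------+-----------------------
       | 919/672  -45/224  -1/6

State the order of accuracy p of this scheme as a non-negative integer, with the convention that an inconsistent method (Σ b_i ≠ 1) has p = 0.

2

b = (919/672, -45/224, -1/6)
c = (0, -8/9, -27/14)
Ac = (0, 0, 4/3)
Σ b_i: 919/672·1 + (-45/224)·1 + (-1/6)·1 = 1 ✓
b·c: (-45/224)·(-8/9) + (-1/6)·(-27/14) = 1/2 ✓
b·c²: (-45/224)·64/81 + (-1/6)·729/196 = -2747/3528 ≠ 1/3 ⇒ order 2.
b·Ac: (-1/6)·4/3 = -2/9 ≠ 1/6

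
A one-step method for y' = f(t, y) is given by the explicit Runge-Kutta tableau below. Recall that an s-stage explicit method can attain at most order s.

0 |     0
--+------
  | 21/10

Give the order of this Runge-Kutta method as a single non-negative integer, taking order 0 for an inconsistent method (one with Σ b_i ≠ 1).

b = (21/10)
c = (0)
Σ b_i: 21/10·1 = 21/10 ≠ 1 ⇒ order 0.

0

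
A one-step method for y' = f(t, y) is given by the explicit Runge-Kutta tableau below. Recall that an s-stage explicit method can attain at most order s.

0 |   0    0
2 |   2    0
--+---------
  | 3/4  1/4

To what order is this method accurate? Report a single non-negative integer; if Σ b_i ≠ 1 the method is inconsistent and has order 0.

b = (3/4, 1/4)
c = (0, 2)
Σ b_i: 3/4·1 + 1/4·1 = 1 ✓
b·c: 1/4·2 = 1/2 ✓; 2 stages ⇒ order 2.

2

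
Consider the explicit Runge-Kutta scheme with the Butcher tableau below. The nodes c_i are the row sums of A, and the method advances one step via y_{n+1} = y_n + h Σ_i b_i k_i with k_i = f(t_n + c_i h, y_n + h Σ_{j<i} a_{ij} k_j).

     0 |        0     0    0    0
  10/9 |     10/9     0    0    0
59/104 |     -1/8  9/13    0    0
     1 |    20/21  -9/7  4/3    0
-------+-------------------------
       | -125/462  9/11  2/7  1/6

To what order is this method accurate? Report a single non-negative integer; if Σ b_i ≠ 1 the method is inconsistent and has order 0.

1

b = (-125/462, 9/11, 2/7, 1/6)
c = (0, 10/9, 59/104, 1)
Ac = (0, 0, 10/13, -367/546)
Σ b_i: (-125/462)·1 + 9/11·1 + 2/7·1 + 1/6·1 = 1 ✓
b·c: 9/11·10/9 + 2/7·59/104 + 1/6·1 = 14869/12012 ≠ 1/2 ⇒ order 1.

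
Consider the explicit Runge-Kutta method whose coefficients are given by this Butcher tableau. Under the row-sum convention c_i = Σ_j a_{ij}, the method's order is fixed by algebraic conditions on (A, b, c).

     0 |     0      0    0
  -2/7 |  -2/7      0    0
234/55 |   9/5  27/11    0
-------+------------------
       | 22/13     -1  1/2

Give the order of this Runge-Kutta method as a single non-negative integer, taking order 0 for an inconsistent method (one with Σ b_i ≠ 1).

b = (22/13, -1, 1/2)
c = (0, -2/7, 234/55)
Ac = (0, 0, -54/77)
Σ b_i: 22/13·1 + (-1)·1 + 1/2·1 = 31/26 ≠ 1 ⇒ order 0.

0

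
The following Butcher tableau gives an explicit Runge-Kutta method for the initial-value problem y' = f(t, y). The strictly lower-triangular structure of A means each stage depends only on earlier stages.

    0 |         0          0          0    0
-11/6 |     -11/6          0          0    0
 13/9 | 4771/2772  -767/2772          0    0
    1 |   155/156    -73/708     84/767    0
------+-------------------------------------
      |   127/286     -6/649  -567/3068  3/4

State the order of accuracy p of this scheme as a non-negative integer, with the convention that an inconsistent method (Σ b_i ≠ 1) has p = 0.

b = (127/286, -6/649, -567/3068, 3/4)
c = (0, -11/6, 13/9, 1)
Ac = (0, 0, 767/1512, 25/72)
Σ b_i: 127/286·1 + (-6/649)·1 + (-567/3068)·1 + 3/4·1 = 1 ✓
b·c: (-6/649)·(-11/6) + (-567/3068)·13/9 + 3/4·1 = 1/2 ✓
b·c²: (-6/649)·121/36 + (-567/3068)·169/81 + 3/4·1 = 1/3 ✓
b·Ac: (-567/3068)·767/1512 + 3/4·25/72 = 1/6 ✓
b·c³: (-6/649)·(-1331/216) + (-567/3068)·2197/729 + 3/4·1 = 1/4 ✓
b·(c∘Ac): (-567/3068)·9971/13608 + 3/4·25/72 = 1/8 ✓
b·Ac²: (-567/3068)·(-8437/9072) + 3/4·(-17/144) = 1/12 ✓
b·A²c: 3/4·1/18 = 1/24 ✓; 4 stages ⇒ order 4.

4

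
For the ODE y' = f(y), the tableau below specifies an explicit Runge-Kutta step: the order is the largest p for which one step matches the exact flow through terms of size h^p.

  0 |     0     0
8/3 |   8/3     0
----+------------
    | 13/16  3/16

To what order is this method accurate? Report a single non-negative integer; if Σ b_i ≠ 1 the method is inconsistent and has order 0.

2

b = (13/16, 3/16)
c = (0, 8/3)
Σ b_i: 13/16·1 + 3/16·1 = 1 ✓
b·c: 3/16·8/3 = 1/2 ✓; 2 stages ⇒ order 2.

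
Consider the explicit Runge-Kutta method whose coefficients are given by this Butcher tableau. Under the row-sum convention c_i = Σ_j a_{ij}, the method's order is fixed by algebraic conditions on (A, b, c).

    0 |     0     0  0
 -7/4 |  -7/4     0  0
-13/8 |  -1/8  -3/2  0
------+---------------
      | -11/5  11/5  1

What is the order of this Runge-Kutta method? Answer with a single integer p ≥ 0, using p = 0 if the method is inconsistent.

1

b = (-11/5, 11/5, 1)
c = (0, -7/4, -13/8)
Ac = (0, 0, 21/8)
Σ b_i: (-11/5)·1 + 11/5·1 + 1·1 = 1 ✓
b·c: 11/5·(-7/4) + 1·(-13/8) = -219/40 ≠ 1/2 ⇒ order 1.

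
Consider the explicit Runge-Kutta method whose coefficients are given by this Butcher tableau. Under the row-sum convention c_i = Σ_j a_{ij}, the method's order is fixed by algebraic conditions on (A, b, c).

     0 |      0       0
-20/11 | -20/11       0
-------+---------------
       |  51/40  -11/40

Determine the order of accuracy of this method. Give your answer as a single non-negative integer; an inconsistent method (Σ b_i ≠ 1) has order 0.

b = (51/40, -11/40)
c = (0, -20/11)
Σ b_i: 51/40·1 + (-11/40)·1 = 1 ✓
b·c: (-11/40)·(-20/11) = 1/2 ✓; 2 stages ⇒ order 2.

2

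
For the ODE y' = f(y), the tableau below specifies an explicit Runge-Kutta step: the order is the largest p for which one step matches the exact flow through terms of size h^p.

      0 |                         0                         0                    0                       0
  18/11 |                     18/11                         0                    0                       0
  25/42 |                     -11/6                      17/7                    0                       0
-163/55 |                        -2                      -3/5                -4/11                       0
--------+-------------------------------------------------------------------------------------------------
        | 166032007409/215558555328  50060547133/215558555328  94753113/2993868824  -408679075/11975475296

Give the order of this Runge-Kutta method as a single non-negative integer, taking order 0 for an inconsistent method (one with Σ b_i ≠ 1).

b = (166032007409/215558555328, 50060547133/215558555328, 94753113/2993868824, -408679075/11975475296)
c = (0, 18/11, 25/42, -163/55)
Ac = (0, 0, 306/77, -1384/1155)
Σ b_i: 166032007409/215558555328·1 + 50060547133/215558555328·1 + 94753113/2993868824·1 + (-408679075/11975475296)·1 = 1 ✓
b·c: 50060547133/215558555328·18/11 + 94753113/2993868824·25/42 + (-408679075/11975475296)·(-163/55) = 1/2 ✓
b·c²: 50060547133/215558555328·324/121 + 94753113/2993868824·625/1764 + (-408679075/11975475296)·26569/3025 = 1/3 ✓
b·Ac: 94753113/2993868824·306/77 + (-408679075/11975475296)·(-1384/1155) = 1/6 ✓
b·c³: 50060547133/215558555328·5832/1331 + 94753113/2993868824·15625/74088 + (-408679075/11975475296)·(-4330747/166375) = 1745964440223361/912890481814080 ≠ 1/4 ⇒ order 3.
b·(c∘Ac): 94753113/2993868824·1275/539 + (-408679075/11975475296)·225592/63525 = -50344772707/1086774383112 ≠ 1/8
b·Ac²: 94753113/2993868824·5508/847 + (-408679075/11975475296)·(-463027/266805) = 24194960872259/91289048181408 ≠ 1/12
b·A²c: (-408679075/11975475296)·(-1224/847) = 8932556925/181129063852 ≠ 1/24

3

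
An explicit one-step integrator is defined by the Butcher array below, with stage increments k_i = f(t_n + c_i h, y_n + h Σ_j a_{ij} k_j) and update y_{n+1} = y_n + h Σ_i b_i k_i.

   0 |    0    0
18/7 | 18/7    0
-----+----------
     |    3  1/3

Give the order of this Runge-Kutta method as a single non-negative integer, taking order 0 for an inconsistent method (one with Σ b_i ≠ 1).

0

b = (3, 1/3)
c = (0, 18/7)
Σ b_i: 3·1 + 1/3·1 = 10/3 ≠ 1 ⇒ order 0.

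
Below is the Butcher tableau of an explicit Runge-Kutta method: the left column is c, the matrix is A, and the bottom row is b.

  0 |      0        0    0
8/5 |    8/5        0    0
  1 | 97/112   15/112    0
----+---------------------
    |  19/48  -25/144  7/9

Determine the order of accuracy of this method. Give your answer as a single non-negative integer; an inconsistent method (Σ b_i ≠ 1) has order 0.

3

b = (19/48, -25/144, 7/9)
c = (0, 8/5, 1)
Ac = (0, 0, 3/14)
Σ b_i: 19/48·1 + (-25/144)·1 + 7/9·1 = 1 ✓
b·c: (-25/144)·8/5 + 7/9·1 = 1/2 ✓
b·c²: (-25/144)·64/25 + 7/9·1 = 1/3 ✓
b·Ac: 7/9·3/14 = 1/6 ✓; 3 stages ⇒ order 3.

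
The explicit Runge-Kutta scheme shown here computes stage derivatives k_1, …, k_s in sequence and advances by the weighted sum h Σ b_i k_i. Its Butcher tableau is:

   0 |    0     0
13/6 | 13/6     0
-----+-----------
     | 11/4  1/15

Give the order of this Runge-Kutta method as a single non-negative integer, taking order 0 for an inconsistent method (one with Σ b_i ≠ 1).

b = (11/4, 1/15)
c = (0, 13/6)
Σ b_i: 11/4·1 + 1/15·1 = 169/60 ≠ 1 ⇒ order 0.

0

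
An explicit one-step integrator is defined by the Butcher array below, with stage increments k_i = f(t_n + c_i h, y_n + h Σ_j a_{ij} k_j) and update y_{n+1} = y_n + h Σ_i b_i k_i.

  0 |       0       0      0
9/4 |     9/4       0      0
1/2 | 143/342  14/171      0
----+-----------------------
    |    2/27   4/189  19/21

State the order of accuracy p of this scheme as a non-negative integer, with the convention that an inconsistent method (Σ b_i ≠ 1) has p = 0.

3

b = (2/27, 4/189, 19/21)
c = (0, 9/4, 1/2)
Ac = (0, 0, 7/38)
Σ b_i: 2/27·1 + 4/189·1 + 19/21·1 = 1 ✓
b·c: 4/189·9/4 + 19/21·1/2 = 1/2 ✓
b·c²: 4/189·81/16 + 19/21·1/4 = 1/3 ✓
b·Ac: 19/21·7/38 = 1/6 ✓; 3 stages ⇒ order 3.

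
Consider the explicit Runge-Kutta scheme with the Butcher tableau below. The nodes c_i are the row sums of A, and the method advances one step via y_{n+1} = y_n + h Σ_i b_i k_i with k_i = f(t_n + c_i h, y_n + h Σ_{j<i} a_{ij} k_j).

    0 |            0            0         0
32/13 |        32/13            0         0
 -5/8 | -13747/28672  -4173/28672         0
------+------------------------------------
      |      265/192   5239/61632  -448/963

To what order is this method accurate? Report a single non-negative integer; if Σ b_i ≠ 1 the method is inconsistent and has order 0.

b = (265/192, 5239/61632, -448/963)
c = (0, 32/13, -5/8)
Ac = (0, 0, -321/896)
Σ b_i: 265/192·1 + 5239/61632·1 + (-448/963)·1 = 1 ✓
b·c: 5239/61632·32/13 + (-448/963)·(-5/8) = 1/2 ✓
b·c²: 5239/61632·1024/169 + (-448/963)·25/64 = 1/3 ✓
b·Ac: (-448/963)·(-321/896) = 1/6 ✓; 3 stages ⇒ order 3.

3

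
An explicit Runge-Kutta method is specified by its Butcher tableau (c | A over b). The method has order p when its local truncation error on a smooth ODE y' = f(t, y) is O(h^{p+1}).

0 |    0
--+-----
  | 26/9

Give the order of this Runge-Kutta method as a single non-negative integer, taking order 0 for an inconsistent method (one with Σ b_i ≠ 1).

b = (26/9)
c = (0)
Σ b_i: 26/9·1 = 26/9 ≠ 1 ⇒ order 0.

0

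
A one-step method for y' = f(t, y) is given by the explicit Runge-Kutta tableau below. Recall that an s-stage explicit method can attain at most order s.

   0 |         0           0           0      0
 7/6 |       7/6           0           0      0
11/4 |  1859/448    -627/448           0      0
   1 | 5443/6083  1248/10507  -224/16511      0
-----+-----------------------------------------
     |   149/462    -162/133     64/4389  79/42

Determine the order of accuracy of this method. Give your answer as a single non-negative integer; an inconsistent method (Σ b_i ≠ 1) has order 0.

b = (149/462, -162/133, 64/4389, 79/42)
c = (0, 7/6, 11/4, 1)
Ac = (0, 0, -209/128, 8/79)
Σ b_i: 149/462·1 + (-162/133)·1 + 64/4389·1 + 79/42·1 = 1 ✓
b·c: (-162/133)·7/6 + 64/4389·11/4 + 79/42·1 = 1/2 ✓
b·c²: (-162/133)·49/36 + 64/4389·121/16 + 79/42·1 = 1/3 ✓
b·Ac: 64/4389·(-209/128) + 79/42·8/79 = 1/6 ✓
b·c³: (-162/133)·343/216 + 64/4389·1331/64 + 79/42·1 = 1/4 ✓
b·(c∘Ac): 64/4389·(-2299/512) + 79/42·8/79 = 1/8 ✓
b·Ac²: 64/4389·(-1463/768) + 79/42·14/237 = 1/12 ✓
b·A²c: 79/42·7/316 = 1/24 ✓; 4 stages ⇒ order 4.

4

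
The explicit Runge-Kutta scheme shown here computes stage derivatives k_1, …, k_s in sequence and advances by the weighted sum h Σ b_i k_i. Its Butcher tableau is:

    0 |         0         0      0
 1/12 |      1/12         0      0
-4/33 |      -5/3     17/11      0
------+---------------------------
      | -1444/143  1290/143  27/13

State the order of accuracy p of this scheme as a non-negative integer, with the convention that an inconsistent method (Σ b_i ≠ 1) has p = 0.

2

b = (-1444/143, 1290/143, 27/13)
c = (0, 1/12, -4/33)
Ac = (0, 0, 17/132)
Σ b_i: (-1444/143)·1 + 1290/143·1 + 27/13·1 = 1 ✓
b·c: 1290/143·1/12 + 27/13·(-4/33) = 1/2 ✓
b·c²: 1290/143·1/144 + 27/13·16/1089 = 3517/37752 ≠ 1/3 ⇒ order 2.
b·Ac: 27/13·17/132 = 153/572 ≠ 1/6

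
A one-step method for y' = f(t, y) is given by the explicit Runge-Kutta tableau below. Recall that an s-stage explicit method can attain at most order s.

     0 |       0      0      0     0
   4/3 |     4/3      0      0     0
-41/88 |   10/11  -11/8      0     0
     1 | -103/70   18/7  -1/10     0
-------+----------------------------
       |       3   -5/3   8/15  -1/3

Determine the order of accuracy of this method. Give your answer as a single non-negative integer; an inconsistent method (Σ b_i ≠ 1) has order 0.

0

b = (3, -5/3, 8/15, -1/3)
c = (0, 4/3, -41/88, 1)
Ac = (0, 0, -11/6, 21407/6160)
Σ b_i: 3·1 + (-5/3)·1 + 8/15·1 + (-1/3)·1 = 23/15 ≠ 1 ⇒ order 0.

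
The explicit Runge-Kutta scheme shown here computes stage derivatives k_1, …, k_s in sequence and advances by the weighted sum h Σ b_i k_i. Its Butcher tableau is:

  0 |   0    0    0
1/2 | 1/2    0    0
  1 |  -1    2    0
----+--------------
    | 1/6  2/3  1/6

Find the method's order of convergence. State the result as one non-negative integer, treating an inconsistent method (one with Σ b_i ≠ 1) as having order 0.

b = (1/6, 2/3, 1/6)
c = (0, 1/2, 1)
Ac = (0, 0, 1)
Σ b_i: 1/6·1 + 2/3·1 + 1/6·1 = 1 ✓
b·c: 2/3·1/2 + 1/6·1 = 1/2 ✓
b·c²: 2/3·1/4 + 1/6·1 = 1/3 ✓
b·Ac: 1/6·1 = 1/6 ✓; 3 stages ⇒ order 3.

3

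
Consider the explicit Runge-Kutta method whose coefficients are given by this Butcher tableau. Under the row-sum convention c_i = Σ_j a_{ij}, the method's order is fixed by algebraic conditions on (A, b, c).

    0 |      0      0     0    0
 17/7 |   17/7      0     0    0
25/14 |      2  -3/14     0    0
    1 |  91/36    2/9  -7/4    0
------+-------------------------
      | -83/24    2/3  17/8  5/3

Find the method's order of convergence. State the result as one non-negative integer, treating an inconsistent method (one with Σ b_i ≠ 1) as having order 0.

1

b = (-83/24, 2/3, 17/8, 5/3)
c = (0, 17/7, 25/14, 1)
Ac = (0, 0, -51/98, -1303/504)
Σ b_i: (-83/24)·1 + 2/3·1 + 17/8·1 + 5/3·1 = 1 ✓
b·c: 2/3·17/7 + 17/8·25/14 + 5/3·1 = 793/112 ≠ 1/2 ⇒ order 1.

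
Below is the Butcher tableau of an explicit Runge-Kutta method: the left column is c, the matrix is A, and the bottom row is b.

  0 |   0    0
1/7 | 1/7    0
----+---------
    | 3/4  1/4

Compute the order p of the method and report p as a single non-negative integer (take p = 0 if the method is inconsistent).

1

b = (3/4, 1/4)
c = (0, 1/7)
Σ b_i: 3/4·1 + 1/4·1 = 1 ✓
b·c: 1/4·1/7 = 1/28 ≠ 1/2 ⇒ order 1.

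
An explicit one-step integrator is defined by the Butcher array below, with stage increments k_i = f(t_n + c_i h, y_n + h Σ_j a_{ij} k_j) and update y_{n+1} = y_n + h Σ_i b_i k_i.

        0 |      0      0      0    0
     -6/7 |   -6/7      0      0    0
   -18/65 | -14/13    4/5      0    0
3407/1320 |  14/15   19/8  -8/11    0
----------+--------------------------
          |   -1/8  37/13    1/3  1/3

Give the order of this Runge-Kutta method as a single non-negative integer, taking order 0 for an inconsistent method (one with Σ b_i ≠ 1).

0

b = (-1/8, 37/13, 1/3, 1/3)
c = (0, -6/7, -18/65, 3407/1320)
Ac = (0, 0, -24/35, -36723/20020)
Σ b_i: (-1/8)·1 + 37/13·1 + 1/3·1 + 1/3·1 = 1057/312 ≠ 1 ⇒ order 0.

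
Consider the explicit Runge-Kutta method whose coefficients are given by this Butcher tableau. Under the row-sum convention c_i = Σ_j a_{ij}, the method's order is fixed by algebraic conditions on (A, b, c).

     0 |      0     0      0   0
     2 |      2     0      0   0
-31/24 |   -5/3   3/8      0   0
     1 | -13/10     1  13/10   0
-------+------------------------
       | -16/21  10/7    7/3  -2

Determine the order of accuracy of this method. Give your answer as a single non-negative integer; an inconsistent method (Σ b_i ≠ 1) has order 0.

1

b = (-16/21, 10/7, 7/3, -2)
c = (0, 2, -31/24, 1)
Ac = (0, 0, 3/4, 77/240)
Σ b_i: (-16/21)·1 + 10/7·1 + 7/3·1 + (-2)·1 = 1 ✓
b·c: 10/7·2 + 7/3·(-31/24) + (-2)·1 = -1087/504 ≠ 1/2 ⇒ order 1.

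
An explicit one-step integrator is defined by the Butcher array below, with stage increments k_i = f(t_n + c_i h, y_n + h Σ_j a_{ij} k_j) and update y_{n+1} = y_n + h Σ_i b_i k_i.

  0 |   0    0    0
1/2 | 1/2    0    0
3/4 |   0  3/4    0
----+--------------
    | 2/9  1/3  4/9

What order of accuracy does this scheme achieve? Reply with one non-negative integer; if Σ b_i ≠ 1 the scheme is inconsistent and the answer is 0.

b = (2/9, 1/3, 4/9)
c = (0, 1/2, 3/4)
Ac = (0, 0, 3/8)
Σ b_i: 2/9·1 + 1/3·1 + 4/9·1 = 1 ✓
b·c: 1/3·1/2 + 4/9·3/4 = 1/2 ✓
b·c²: 1/3·1/4 + 4/9·9/16 = 1/3 ✓
b·Ac: 4/9·3/8 = 1/6 ✓; 3 stages ⇒ order 3.

3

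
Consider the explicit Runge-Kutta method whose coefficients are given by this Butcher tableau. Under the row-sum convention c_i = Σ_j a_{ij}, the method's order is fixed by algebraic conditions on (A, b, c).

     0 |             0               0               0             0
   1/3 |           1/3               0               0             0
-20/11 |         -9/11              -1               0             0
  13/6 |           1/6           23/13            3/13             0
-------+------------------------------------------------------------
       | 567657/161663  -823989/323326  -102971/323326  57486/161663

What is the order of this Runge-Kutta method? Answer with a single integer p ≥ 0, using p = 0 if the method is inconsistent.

b = (567657/161663, -823989/323326, -102971/323326, 57486/161663)
c = (0, 1/3, -20/11, 13/6)
Ac = (0, 0, -1/3, 73/429)
Σ b_i: 567657/161663·1 + (-823989/323326)·1 + (-102971/323326)·1 + 57486/161663·1 = 1 ✓
b·c: (-823989/323326)·1/3 + (-102971/323326)·(-20/11) + 57486/161663·13/6 = 1/2 ✓
b·c²: (-823989/323326)·1/9 + (-102971/323326)·400/121 + 57486/161663·169/36 = 1/3 ✓
b·Ac: (-102971/323326)·(-1/3) + 57486/161663·73/429 = 1/6 ✓
b·c³: (-823989/323326)·1/27 + (-102971/323326)·(-8000/1331) + 57486/161663·2197/216 = 116015147/21339516 ≠ 1/4 ⇒ order 3.
b·(c∘Ac): (-102971/323326)·20/33 + 57486/161663·73/198 = -10009/161663 ≠ 1/8
b·Ac²: (-102971/323326)·(-1/9) + 57486/161663·13583/14157 = 12053413/32009274 ≠ 1/12
b·A²c: 57486/161663·(-1/13) = -4422/161663 ≠ 1/24

3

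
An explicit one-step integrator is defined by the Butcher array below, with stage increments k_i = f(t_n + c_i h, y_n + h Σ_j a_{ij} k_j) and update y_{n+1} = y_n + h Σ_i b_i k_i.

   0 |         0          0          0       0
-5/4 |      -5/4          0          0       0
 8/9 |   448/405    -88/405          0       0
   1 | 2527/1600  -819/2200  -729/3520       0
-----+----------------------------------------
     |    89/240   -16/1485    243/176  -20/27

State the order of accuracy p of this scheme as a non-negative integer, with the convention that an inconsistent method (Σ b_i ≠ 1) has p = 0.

4

b = (89/240, -16/1485, 243/176, -20/27)
c = (0, -5/4, 8/9, 1)
Ac = (0, 0, 22/81, 9/32)
Σ b_i: 89/240·1 + (-16/1485)·1 + 243/176·1 + (-20/27)·1 = 1 ✓
b·c: (-16/1485)·(-5/4) + 243/176·8/9 + (-20/27)·1 = 1/2 ✓
b·c²: (-16/1485)·25/16 + 243/176·64/81 + (-20/27)·1 = 1/3 ✓
b·Ac: 243/176·22/81 + (-20/27)·9/32 = 1/6 ✓
b·c³: (-16/1485)·(-125/64) + 243/176·512/729 + (-20/27)·1 = 1/4 ✓
b·(c∘Ac): 243/176·176/729 + (-20/27)·9/32 = 1/8 ✓
b·Ac²: 243/176·(-55/162) + (-20/27)·(-477/640) = 1/12 ✓
b·A²c: (-20/27)·(-9/160) = 1/24 ✓; 4 stages ⇒ order 4.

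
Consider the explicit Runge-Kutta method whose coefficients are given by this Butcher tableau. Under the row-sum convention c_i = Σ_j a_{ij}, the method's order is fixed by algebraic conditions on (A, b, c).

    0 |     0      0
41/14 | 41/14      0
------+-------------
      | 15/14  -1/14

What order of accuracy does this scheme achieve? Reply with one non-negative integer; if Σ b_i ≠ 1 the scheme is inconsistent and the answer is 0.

b = (15/14, -1/14)
c = (0, 41/14)
Σ b_i: 15/14·1 + (-1/14)·1 = 1 ✓
b·c: (-1/14)·41/14 = -41/196 ≠ 1/2 ⇒ order 1.

1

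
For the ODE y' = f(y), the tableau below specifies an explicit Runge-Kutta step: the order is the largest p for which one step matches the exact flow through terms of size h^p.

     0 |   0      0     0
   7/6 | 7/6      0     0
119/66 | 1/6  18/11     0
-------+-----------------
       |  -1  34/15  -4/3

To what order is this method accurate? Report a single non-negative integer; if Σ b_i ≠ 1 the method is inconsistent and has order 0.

0

b = (-1, 34/15, -4/3)
c = (0, 7/6, 119/66)
Ac = (0, 0, 21/11)
Σ b_i: (-1)·1 + 34/15·1 + (-4/3)·1 = -1/15 ≠ 1 ⇒ order 0.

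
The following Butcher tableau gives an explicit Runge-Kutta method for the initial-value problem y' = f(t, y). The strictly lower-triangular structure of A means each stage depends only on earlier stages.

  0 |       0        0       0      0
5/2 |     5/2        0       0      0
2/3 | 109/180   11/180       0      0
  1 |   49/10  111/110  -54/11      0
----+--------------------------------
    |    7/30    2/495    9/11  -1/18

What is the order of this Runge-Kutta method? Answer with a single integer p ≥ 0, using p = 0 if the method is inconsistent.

b = (7/30, 2/495, 9/11, -1/18)
c = (0, 5/2, 2/3, 1)
Ac = (0, 0, 11/72, -3/4)
Σ b_i: 7/30·1 + 2/495·1 + 9/11·1 + (-1/18)·1 = 1 ✓
b·c: 2/495·5/2 + 9/11·2/3 + (-1/18)·1 = 1/2 ✓
b·c²: 2/495·25/4 + 9/11·4/9 + (-1/18)·1 = 1/3 ✓
b·Ac: 9/11·11/72 + (-1/18)·(-3/4) = 1/6 ✓
b·c³: 2/495·125/8 + 9/11·8/27 + (-1/18)·1 = 1/4 ✓
b·(c∘Ac): 9/11·11/108 + (-1/18)·(-3/4) = 1/8 ✓
b·Ac²: 9/11·55/144 + (-1/18)·33/8 = 1/12 ✓
b·A²c: (-1/18)·(-3/4) = 1/24 ✓; 4 stages ⇒ order 4.

4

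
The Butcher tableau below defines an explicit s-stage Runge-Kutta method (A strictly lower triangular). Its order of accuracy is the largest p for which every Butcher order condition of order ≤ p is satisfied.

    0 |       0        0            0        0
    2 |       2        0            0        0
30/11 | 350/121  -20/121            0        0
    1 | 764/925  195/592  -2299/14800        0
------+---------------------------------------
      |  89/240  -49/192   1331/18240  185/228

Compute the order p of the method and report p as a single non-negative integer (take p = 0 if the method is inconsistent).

4

b = (89/240, -49/192, 1331/18240, 185/228)
c = (0, 2, 30/11, 1)
Ac = (0, 0, -40/121, 87/370)
Σ b_i: 89/240·1 + (-49/192)·1 + 1331/18240·1 + 185/228·1 = 1 ✓
b·c: (-49/192)·2 + 1331/18240·30/11 + 185/228·1 = 1/2 ✓
b·c²: (-49/192)·4 + 1331/18240·900/121 + 185/228·1 = 1/3 ✓
b·Ac: 1331/18240·(-40/121) + 185/228·87/370 = 1/6 ✓
b·c³: (-49/192)·8 + 1331/18240·27000/1331 + 185/228·1 = 1/4 ✓
b·(c∘Ac): 1331/18240·(-1200/1331) + 185/228·87/370 = 1/8 ✓
b·Ac²: 1331/18240·(-80/121) + 185/228·6/37 = 1/12 ✓
b·A²c: 185/228·19/370 = 1/24 ✓; 4 stages ⇒ order 4.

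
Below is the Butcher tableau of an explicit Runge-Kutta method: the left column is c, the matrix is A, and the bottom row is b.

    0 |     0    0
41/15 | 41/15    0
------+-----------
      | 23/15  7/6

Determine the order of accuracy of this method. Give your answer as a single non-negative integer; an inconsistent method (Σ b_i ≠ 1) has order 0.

0

b = (23/15, 7/6)
c = (0, 41/15)
Σ b_i: 23/15·1 + 7/6·1 = 27/10 ≠ 1 ⇒ order 0.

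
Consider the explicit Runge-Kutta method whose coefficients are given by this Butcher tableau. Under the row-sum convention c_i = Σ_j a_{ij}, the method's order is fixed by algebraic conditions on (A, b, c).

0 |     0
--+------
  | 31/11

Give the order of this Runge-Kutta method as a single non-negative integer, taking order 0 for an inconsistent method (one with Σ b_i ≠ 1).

b = (31/11)
c = (0)
Σ b_i: 31/11·1 = 31/11 ≠ 1 ⇒ order 0.

0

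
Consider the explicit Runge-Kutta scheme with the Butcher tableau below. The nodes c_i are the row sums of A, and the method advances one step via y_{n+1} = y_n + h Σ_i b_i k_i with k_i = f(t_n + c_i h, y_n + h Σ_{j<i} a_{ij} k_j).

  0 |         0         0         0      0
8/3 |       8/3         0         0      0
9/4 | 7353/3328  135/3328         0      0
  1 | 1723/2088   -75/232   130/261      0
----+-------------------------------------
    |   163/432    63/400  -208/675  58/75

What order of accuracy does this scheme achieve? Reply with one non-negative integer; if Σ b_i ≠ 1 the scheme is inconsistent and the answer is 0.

4

b = (163/432, 63/400, -208/675, 58/75)
c = (0, 8/3, 9/4, 1)
Ac = (0, 0, 45/416, 15/58)
Σ b_i: 163/432·1 + 63/400·1 + (-208/675)·1 + 58/75·1 = 1 ✓
b·c: 63/400·8/3 + (-208/675)·9/4 + 58/75·1 = 1/2 ✓
b·c²: 63/400·64/9 + (-208/675)·81/16 + 58/75·1 = 1/3 ✓
b·Ac: (-208/675)·45/416 + 58/75·15/58 = 1/6 ✓
b·c³: 63/400·512/27 + (-208/675)·729/64 + 58/75·1 = 1/4 ✓
b·(c∘Ac): (-208/675)·405/1664 + 58/75·15/58 = 1/8 ✓
b·Ac²: (-208/675)·15/52 + 58/75·155/696 = 1/12 ✓
b·A²c: 58/75·25/464 = 1/24 ✓; 4 stages ⇒ order 4.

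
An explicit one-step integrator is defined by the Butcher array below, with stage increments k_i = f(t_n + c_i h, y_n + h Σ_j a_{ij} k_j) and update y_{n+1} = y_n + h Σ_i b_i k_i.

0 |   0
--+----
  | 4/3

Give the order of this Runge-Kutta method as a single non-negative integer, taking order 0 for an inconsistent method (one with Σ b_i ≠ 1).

b = (4/3)
c = (0)
Σ b_i: 4/3·1 = 4/3 ≠ 1 ⇒ order 0.

0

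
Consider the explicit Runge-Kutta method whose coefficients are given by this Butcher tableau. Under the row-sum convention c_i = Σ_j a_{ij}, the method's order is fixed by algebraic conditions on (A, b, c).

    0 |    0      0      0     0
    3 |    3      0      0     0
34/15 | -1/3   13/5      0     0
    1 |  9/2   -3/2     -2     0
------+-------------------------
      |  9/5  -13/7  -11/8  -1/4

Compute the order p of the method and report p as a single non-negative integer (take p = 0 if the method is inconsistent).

b = (9/5, -13/7, -11/8, -1/4)
c = (0, 3, 34/15, 1)
Ac = (0, 0, 39/5, -271/30)
Σ b_i: 9/5·1 + (-13/7)·1 + (-11/8)·1 + (-1/4)·1 = -471/280 ≠ 1 ⇒ order 0.

0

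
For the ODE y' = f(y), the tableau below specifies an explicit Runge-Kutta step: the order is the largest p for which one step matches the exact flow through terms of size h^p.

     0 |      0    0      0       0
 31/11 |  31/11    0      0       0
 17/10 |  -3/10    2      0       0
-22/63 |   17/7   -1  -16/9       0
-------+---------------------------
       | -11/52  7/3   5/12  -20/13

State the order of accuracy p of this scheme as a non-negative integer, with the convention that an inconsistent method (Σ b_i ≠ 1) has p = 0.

b = (-11/52, 7/3, 5/12, -20/13)
c = (0, 31/11, 17/10, -22/63)
Ac = (0, 0, 62/11, -2891/495)
Σ b_i: (-11/52)·1 + 7/3·1 + 5/12·1 + (-20/13)·1 = 1 ✓
b·c: 7/3·31/11 + 5/12·17/10 + (-20/13)·(-22/63) = 563699/72072 ≠ 1/2 ⇒ order 1.

1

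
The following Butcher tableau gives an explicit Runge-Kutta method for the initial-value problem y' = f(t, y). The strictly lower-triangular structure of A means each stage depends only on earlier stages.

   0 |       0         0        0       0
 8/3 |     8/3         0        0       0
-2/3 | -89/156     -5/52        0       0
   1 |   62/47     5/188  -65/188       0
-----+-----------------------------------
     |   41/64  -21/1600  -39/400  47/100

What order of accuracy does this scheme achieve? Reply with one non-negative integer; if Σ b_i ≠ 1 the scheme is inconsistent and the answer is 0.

4

b = (41/64, -21/1600, -39/400, 47/100)
c = (0, 8/3, -2/3, 1)
Ac = (0, 0, -10/39, 85/282)
Σ b_i: 41/64·1 + (-21/1600)·1 + (-39/400)·1 + 47/100·1 = 1 ✓
b·c: (-21/1600)·8/3 + (-39/400)·(-2/3) + 47/100·1 = 1/2 ✓
b·c²: (-21/1600)·64/9 + (-39/400)·4/9 + 47/100·1 = 1/3 ✓
b·Ac: (-39/400)·(-10/39) + 47/100·85/282 = 1/6 ✓
b·c³: (-21/1600)·512/27 + (-39/400)·(-8/27) + 47/100·1 = 1/4 ✓
b·(c∘Ac): (-39/400)·20/117 + 47/100·85/282 = 1/8 ✓
b·Ac²: (-39/400)·(-80/117) + 47/100·5/141 = 1/12 ✓
b·A²c: 47/100·25/282 = 1/24 ✓; 4 stages ⇒ order 4.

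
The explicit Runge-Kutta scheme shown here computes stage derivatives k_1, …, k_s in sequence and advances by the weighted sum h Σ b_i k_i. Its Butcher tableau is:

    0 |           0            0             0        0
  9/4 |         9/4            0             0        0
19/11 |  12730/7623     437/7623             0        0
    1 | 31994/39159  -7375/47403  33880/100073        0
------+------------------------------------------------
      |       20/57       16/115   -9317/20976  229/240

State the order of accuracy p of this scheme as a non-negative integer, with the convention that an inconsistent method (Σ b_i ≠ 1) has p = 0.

b = (20/57, 16/115, -9317/20976, 229/240)
c = (0, 9/4, 19/11, 1)
Ac = (0, 0, 437/3388, 215/916)
Σ b_i: 20/57·1 + 16/115·1 + (-9317/20976)·1 + 229/240·1 = 1 ✓
b·c: 16/115·9/4 + (-9317/20976)·19/11 + 229/240·1 = 1/2 ✓
b·c²: 16/115·81/16 + (-9317/20976)·361/121 + 229/240·1 = 1/3 ✓
b·Ac: (-9317/20976)·437/3388 + 229/240·215/916 = 1/6 ✓
b·c³: 16/115·729/64 + (-9317/20976)·6859/1331 + 229/240·1 = 1/4 ✓
b·(c∘Ac): (-9317/20976)·8303/37268 + 229/240·215/916 = 1/8 ✓
b·Ac²: (-9317/20976)·3933/13552 + 229/240·815/3664 = 1/12 ✓
b·A²c: 229/240·10/229 = 1/24 ✓; 4 stages ⇒ order 4.

4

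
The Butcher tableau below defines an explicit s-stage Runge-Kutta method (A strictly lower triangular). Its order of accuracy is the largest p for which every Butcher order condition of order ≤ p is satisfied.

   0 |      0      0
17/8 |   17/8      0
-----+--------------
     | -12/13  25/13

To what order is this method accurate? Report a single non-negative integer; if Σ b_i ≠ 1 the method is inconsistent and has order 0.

1

b = (-12/13, 25/13)
c = (0, 17/8)
Σ b_i: (-12/13)·1 + 25/13·1 = 1 ✓
b·c: 25/13·17/8 = 425/104 ≠ 1/2 ⇒ order 1.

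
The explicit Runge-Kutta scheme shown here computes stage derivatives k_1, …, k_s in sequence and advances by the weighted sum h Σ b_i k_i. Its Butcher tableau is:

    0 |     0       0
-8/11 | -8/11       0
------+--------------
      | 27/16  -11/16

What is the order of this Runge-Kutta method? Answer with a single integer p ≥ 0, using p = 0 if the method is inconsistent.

2

b = (27/16, -11/16)
c = (0, -8/11)
Σ b_i: 27/16·1 + (-11/16)·1 = 1 ✓
b·c: (-11/16)·(-8/11) = 1/2 ✓; 2 stages ⇒ order 2.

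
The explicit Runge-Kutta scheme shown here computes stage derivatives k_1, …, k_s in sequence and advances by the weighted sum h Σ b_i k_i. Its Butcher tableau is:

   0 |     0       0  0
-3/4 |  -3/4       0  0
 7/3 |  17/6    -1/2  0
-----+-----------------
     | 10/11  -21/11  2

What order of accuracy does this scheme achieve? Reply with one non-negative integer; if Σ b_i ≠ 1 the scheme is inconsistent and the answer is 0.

1

b = (10/11, -21/11, 2)
c = (0, -3/4, 7/3)
Ac = (0, 0, 3/8)
Σ b_i: 10/11·1 + (-21/11)·1 + 2·1 = 1 ✓
b·c: (-21/11)·(-3/4) + 2·7/3 = 805/132 ≠ 1/2 ⇒ order 1.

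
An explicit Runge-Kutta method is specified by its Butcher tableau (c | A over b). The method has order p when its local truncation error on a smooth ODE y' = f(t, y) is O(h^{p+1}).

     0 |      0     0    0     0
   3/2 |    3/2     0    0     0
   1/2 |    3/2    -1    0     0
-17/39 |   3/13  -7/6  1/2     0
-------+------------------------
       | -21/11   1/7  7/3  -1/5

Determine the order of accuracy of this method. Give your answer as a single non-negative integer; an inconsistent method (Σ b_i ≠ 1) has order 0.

0

b = (-21/11, 1/7, 7/3, -1/5)
c = (0, 3/2, 1/2, -17/39)
Ac = (0, 0, -3/2, -3/2)
Σ b_i: (-21/11)·1 + 1/7·1 + 7/3·1 + (-1/5)·1 = 424/1155 ≠ 1 ⇒ order 0.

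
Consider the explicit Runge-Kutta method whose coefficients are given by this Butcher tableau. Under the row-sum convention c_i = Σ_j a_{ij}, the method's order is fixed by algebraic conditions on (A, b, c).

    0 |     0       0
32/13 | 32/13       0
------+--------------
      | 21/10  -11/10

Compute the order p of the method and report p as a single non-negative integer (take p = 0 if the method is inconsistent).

b = (21/10, -11/10)
c = (0, 32/13)
Σ b_i: 21/10·1 + (-11/10)·1 = 1 ✓
b·c: (-11/10)·32/13 = -176/65 ≠ 1/2 ⇒ order 1.

1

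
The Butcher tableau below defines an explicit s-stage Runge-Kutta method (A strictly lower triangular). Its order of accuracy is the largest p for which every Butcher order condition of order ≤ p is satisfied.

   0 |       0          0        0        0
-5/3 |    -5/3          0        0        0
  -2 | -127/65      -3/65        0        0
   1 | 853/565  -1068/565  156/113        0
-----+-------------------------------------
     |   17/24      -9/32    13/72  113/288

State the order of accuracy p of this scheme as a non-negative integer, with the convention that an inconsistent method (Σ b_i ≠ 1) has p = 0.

b = (17/24, -9/32, 13/72, 113/288)
c = (0, -5/3, -2, 1)
Ac = (0, 0, 1/13, 44/113)
Σ b_i: 17/24·1 + (-9/32)·1 + 13/72·1 + 113/288·1 = 1 ✓
b·c: (-9/32)·(-5/3) + 13/72·(-2) + 113/288·1 = 1/2 ✓
b·c²: (-9/32)·25/9 + 13/72·4 + 113/288·1 = 1/3 ✓
b·Ac: 13/72·1/13 + 113/288·44/113 = 1/6 ✓
b·c³: (-9/32)·(-125/27) + 13/72·(-8) + 113/288·1 = 1/4 ✓
b·(c∘Ac): 13/72·(-2/13) + 113/288·44/113 = 1/8 ✓
b·Ac²: 13/72·(-5/39) + 113/288·92/339 = 1/12 ✓
b·A²c: 113/288·12/113 = 1/24 ✓; 4 stages ⇒ order 4.

4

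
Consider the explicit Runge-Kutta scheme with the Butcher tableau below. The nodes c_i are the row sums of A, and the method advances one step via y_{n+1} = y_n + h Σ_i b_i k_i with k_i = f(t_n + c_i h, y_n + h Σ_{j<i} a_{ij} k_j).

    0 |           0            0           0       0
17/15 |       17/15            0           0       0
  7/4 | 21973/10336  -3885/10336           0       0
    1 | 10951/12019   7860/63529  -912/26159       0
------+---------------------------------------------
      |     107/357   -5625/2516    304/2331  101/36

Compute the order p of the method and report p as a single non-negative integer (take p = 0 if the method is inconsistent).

b = (107/357, -5625/2516, 304/2331, 101/36)
c = (0, 17/15, 7/4, 1)
Ac = (0, 0, -259/608, 8/101)
Σ b_i: 107/357·1 + (-5625/2516)·1 + 304/2331·1 + 101/36·1 = 1 ✓
b·c: (-5625/2516)·17/15 + 304/2331·7/4 + 101/36·1 = 1/2 ✓
b·c²: (-5625/2516)·289/225 + 304/2331·49/16 + 101/36·1 = 1/3 ✓
b·Ac: 304/2331·(-259/608) + 101/36·8/101 = 1/6 ✓
b·c³: (-5625/2516)·4913/3375 + 304/2331·343/64 + 101/36·1 = 1/4 ✓
b·(c∘Ac): 304/2331·(-1813/2432) + 101/36·8/101 = 1/8 ✓
b·Ac²: 304/2331·(-4403/9120) + 101/36·79/1515 = 1/12 ✓
b·A²c: 101/36·3/202 = 1/24 ✓; 4 stages ⇒ order 4.

4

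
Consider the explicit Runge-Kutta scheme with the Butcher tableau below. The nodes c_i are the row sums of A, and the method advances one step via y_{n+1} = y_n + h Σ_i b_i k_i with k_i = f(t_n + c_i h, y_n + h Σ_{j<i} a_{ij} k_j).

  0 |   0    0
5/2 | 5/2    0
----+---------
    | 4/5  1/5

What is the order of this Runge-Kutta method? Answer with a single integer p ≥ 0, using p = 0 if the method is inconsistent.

2

b = (4/5, 1/5)
c = (0, 5/2)
Σ b_i: 4/5·1 + 1/5·1 = 1 ✓
b·c: 1/5·5/2 = 1/2 ✓; 2 stages ⇒ order 2.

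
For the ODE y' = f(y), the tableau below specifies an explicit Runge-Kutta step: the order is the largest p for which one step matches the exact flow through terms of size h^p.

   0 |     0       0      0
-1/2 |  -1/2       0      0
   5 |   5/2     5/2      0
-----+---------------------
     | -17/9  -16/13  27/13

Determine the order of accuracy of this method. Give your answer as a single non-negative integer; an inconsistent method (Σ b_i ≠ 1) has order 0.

b = (-17/9, -16/13, 27/13)
c = (0, -1/2, 5)
Ac = (0, 0, -5/4)
Σ b_i: (-17/9)·1 + (-16/13)·1 + 27/13·1 = -122/117 ≠ 1 ⇒ order 0.

0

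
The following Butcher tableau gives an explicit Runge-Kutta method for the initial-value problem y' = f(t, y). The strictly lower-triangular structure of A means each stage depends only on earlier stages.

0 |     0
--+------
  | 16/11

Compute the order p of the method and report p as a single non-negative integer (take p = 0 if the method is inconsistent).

b = (16/11)
c = (0)
Σ b_i: 16/11·1 = 16/11 ≠ 1 ⇒ order 0.

0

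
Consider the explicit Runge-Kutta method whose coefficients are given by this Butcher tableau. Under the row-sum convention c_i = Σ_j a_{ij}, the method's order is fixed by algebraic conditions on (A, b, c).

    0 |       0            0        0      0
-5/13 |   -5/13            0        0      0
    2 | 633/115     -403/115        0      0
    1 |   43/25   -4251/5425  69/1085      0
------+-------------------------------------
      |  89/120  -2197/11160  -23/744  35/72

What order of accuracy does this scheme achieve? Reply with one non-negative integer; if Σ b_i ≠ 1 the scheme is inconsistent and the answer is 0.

4

b = (89/120, -2197/11160, -23/744, 35/72)
c = (0, -5/13, 2, 1)
Ac = (0, 0, 31/23, 3/7)
Σ b_i: 89/120·1 + (-2197/11160)·1 + (-23/744)·1 + 35/72·1 = 1 ✓
b·c: (-2197/11160)·(-5/13) + (-23/744)·2 + 35/72·1 = 1/2 ✓
b·c²: (-2197/11160)·25/169 + (-23/744)·4 + 35/72·1 = 1/3 ✓
b·Ac: (-23/744)·31/23 + 35/72·3/7 = 1/6 ✓
b·c³: (-2197/11160)·(-125/2197) + (-23/744)·8 + 35/72·1 = 1/4 ✓
b·(c∘Ac): (-23/744)·62/23 + 35/72·3/7 = 1/8 ✓
b·Ac²: (-23/744)·(-155/299) + 35/72·9/65 = 1/12 ✓
b·A²c: 35/72·3/35 = 1/24 ✓; 4 stages ⇒ order 4.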